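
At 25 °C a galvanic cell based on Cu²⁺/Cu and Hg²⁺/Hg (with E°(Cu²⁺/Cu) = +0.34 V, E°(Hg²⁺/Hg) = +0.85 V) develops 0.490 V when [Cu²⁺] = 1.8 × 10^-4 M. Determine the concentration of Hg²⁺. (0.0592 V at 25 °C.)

From the Nernst equation, log Q = n(E° − E)/0.0592 = 2(0.51 − 0.490)/0.0592 = 0.676, so Q = 4.74.
With Q = [Cu²⁺]/[Hg²⁺] and the known concentrations, [Hg²⁺] in the denominator gives [Hg²⁺] = 3.8 × 10^-5 M.

3.8 × 10^-5 M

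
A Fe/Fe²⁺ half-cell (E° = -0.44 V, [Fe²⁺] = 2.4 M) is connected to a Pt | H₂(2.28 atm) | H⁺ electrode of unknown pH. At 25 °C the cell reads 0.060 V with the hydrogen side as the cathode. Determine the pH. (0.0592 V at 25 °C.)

pH = 6.05

E°_cell = 0.44 V and n = 2.
log Q = n(E° − E)/0.0592 = 2×(0.44 − 0.060)/0.0592 = 12.838.
With Q = [Fe²⁺]·P(H₂) / [H⁺]^2, solving for [H⁺] gives log[H⁺] = -6.050, so pH = 6.05.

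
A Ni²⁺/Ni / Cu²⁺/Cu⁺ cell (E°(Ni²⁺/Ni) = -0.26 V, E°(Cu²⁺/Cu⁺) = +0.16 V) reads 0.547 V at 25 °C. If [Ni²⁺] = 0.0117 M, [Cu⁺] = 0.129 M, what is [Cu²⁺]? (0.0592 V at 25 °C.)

From the Nernst equation, log Q = n(E° − E)/0.0592 = 2(0.42 − 0.547)/0.0592 = -4.291, so Q = 5.12 × 10^-5.
With Q = [Ni²⁺]·[Cu⁺]^2/[Cu²⁺]^2 and the known concentrations, [Cu²⁺]^2 in the denominator gives [Cu²⁺] = 1.9 M.

1.9 M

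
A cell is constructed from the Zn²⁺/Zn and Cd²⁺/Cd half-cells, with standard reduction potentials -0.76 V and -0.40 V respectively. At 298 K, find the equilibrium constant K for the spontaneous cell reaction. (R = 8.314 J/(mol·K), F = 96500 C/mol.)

E°_cell = -0.40 − (-0.76) = 0.36 V, with n = 2 electrons transferred.
At equilibrium E = 0, so the Nernst equation gives ln K = nFE°/RT = (2)(96500)(0.36)/((8.314)(298)) = 28.04.
K = e^28.04 = 1.5 × 10^12.

1.5 × 10^12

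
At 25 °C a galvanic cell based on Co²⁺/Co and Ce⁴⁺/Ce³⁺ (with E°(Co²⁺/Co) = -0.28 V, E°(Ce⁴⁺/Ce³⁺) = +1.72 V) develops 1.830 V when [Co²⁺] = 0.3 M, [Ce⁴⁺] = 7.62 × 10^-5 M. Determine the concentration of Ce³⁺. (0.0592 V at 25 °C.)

0.1 M

From the Nernst equation, log Q = n(E° − E)/0.0592 = 2(2.00 − 1.830)/0.0592 = 5.743, so Q = 5.54 × 10^5.
With Q = [Co²⁺]·[Ce³⁺]^2/[Ce⁴⁺]^2 and the known concentrations, [Ce³⁺]^2 in the numerator gives [Ce³⁺] = 0.1 M.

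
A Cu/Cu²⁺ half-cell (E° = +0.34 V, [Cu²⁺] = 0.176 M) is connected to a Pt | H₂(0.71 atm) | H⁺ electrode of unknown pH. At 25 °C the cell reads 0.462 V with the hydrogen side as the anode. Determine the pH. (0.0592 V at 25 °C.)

pH = 2.51

E°_cell = 0.34 V and n = 2.
log Q = n(E° − E)/0.0592 = 2×(0.34 − 0.462)/0.0592 = -4.122.
With Q = [H⁺]^2 / ([Cu²⁺]·P(H₂)), solving for [H⁺] gives log[H⁺] = -2.512, so pH = 2.51.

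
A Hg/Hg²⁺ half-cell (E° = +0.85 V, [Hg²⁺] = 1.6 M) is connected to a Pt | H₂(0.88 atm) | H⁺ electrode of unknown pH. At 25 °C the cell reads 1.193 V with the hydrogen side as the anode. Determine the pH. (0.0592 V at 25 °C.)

E°_cell = 0.85 V and n = 2.
log Q = n(E° − E)/0.0592 = 2×(0.85 − 1.193)/0.0592 = -11.588.
With Q = [H⁺]^2 / ([Hg²⁺]·P(H₂)), solving for [H⁺] gives log[H⁺] = -5.720, so pH = 5.72.

pH = 5.72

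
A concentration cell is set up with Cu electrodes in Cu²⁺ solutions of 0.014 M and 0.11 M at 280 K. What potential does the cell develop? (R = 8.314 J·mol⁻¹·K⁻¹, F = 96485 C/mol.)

Both half-cells are Cu²⁺/Cu, so E°_cell = 0. The concentrated side is the cathode; the cell reaction moves Cu²⁺ from high to low concentration with n = 2.
Q = [Cu²⁺]_dilute/[Cu²⁺]_conc = 0.014/0.11 = 0.127.
E = 0 − (RT/nF) ln Q = −((8.314×280)/(2×96485))(-2.061) = 0.0249 V.

0.025 V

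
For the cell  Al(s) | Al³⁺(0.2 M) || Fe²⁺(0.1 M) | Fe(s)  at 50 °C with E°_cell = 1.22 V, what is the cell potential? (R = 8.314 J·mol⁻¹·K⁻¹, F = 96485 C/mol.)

Balancing electrons gives n = 6; the reaction quotient is Q = [Al³⁺]^2/[Fe²⁺]^3 = 40.0.
E = E° − (RT/nF) ln Q = 1.22 − (8.314×323)/(6×96485) × (3.689) = 1.220 − 0.017 = 1.203 V.

1.20 V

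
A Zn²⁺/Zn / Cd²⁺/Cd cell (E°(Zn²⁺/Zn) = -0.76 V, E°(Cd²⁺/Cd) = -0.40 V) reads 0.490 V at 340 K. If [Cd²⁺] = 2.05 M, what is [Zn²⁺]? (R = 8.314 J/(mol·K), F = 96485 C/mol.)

2.9 × 10^-4 M

From the Nernst equation, ln Q = nF(E° − E)/RT = 2×96485×(0.36 − 0.490)/(8.314×340) = -8.875, so Q = 1.4 × 10^-4.
With Q = [Zn²⁺]/[Cd²⁺] and the known concentrations, [Zn²⁺] in the numerator gives [Zn²⁺] = 2.9 × 10^-4 M.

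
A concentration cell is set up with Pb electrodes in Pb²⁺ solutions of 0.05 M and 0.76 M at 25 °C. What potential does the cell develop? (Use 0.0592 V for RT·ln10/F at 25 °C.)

0.035 V

Both half-cells are Pb²⁺/Pb, so E°_cell = 0. The concentrated side is the cathode; the cell reaction moves Pb²⁺ from high to low concentration with n = 2.
Q = [Pb²⁺]_dilute/[Pb²⁺]_conc = 0.05/0.76 = 0.0658.
E = 0 − (0.0592/2) log Q = −(0.0592/2)(-1.182) = 0.0350 V.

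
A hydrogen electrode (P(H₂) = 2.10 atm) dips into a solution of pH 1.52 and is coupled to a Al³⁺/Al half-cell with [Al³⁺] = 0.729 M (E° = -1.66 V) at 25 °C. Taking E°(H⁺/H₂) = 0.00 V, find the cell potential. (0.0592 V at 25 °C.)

1.56 V

The hydrogen couple is the cathode, so E°_cell = 1.66 V; n = 6.
[H⁺] = 10^(−1.52) = 0.030 M, and Q = [Al³⁺]^2·P(H₂)^3 / [H⁺]^6 = 6.49 × 10^9.
E = E° − (0.0592/6) log Q = 1.66 − (0.0592/6)(9.812) = 1.563 V.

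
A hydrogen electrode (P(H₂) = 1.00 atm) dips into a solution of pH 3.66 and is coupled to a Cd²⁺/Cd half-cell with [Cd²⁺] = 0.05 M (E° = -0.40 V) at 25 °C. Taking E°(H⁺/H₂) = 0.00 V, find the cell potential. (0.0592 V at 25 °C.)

0.22 V

The hydrogen couple is the cathode, so E°_cell = 0.40 V; n = 2.
[H⁺] = 10^(−3.66) = 2.2 × 10^-4 M, and Q = [Cd²⁺]·P(H₂) / [H⁺]^2 = 1.04 × 10^6.
E = E° − (0.0592/2) log Q = 0.40 − (0.0592/2)(6.019) = 0.222 V.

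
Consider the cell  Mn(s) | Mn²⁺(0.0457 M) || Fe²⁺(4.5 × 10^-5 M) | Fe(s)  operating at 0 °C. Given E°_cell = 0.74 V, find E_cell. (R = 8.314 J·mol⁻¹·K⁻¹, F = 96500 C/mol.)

Balancing electrons gives n = 2; the reaction quotient is Q = [Mn²⁺]/[Fe²⁺] = 1020.
E = E° − (RT/nF) ln Q = 0.74 − (8.314×273)/(2×96500) × (6.923) = 0.740 − 0.081 = 0.659 V.

0.659 V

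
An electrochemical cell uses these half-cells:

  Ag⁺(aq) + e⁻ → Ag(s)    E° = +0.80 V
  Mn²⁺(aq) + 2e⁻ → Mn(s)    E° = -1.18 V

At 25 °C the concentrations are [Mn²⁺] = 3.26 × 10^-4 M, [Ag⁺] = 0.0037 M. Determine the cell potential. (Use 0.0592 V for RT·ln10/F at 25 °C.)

1.94 V

The Ag⁺/Ag couple has the higher reduction potential and acts as the cathode, so E°_cell = +0.80 − (-1.18) = 1.98 V.
Balancing electrons gives n = 2; the reaction quotient is Q = [Mn²⁺]/[Ag⁺]^2 = 23.8.
At 25 °C, E = E° − (0.0592/n) log Q = 1.98 − (0.0592/2)(1.377) = 1.980 − 0.041 = 1.939 V.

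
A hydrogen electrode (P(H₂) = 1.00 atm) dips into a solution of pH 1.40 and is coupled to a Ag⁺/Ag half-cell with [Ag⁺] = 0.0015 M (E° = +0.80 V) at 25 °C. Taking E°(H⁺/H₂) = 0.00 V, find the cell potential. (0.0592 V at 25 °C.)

The Ag⁺/Ag couple is the cathode, so E°_cell = 0.80 V; n = 2.
[H⁺] = 10^(−1.40) = 0.040 M, and Q = [H⁺]^2 / ([Ag⁺]^2·P(H₂)) = 704.
E = E° − (0.0592/2) log Q = 0.80 − (0.0592/2)(2.848) = 0.716 V.

0.72 V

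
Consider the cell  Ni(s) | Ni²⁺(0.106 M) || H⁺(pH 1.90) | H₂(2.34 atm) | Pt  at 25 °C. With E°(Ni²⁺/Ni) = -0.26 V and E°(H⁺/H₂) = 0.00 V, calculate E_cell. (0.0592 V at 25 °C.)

0.17 V

The hydrogen couple is the cathode, so E°_cell = 0.26 V; n = 2.
[H⁺] = 10^(−1.90) = 0.013 M, and Q = [Ni²⁺]·P(H₂) / [H⁺]^2 = 1570.
E = E° − (0.0592/2) log Q = 0.26 − (0.0592/2)(3.195) = 0.165 V.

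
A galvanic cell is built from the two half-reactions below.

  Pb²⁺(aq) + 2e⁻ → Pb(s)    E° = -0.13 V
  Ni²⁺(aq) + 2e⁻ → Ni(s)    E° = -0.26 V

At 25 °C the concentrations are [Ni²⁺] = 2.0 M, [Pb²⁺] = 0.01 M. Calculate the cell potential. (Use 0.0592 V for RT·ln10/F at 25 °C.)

The Pb²⁺/Pb couple has the higher reduction potential and acts as the cathode, so E°_cell = -0.13 − (-0.26) = 0.13 V.
Balancing electrons gives n = 2; the reaction quotient is Q = [Ni²⁺]/[Pb²⁺] = 200.
At 25 °C, E = E° − (0.0592/n) log Q = 0.13 − (0.0592/2)(2.301) = 0.130 − 0.068 = 0.062 V.

0.062 V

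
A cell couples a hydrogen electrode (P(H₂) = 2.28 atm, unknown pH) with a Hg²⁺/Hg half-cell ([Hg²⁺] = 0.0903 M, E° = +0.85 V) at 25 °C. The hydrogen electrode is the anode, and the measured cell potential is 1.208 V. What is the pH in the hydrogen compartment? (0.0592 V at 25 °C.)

E°_cell = 0.85 V and n = 2.
log Q = n(E° − E)/0.0592 = 2×(0.85 − 1.208)/0.0592 = -12.095.
With Q = [H⁺]^2 / ([Hg²⁺]·P(H₂)), solving for [H⁺] gives log[H⁺] = -6.390, so pH = 6.39.

pH = 6.39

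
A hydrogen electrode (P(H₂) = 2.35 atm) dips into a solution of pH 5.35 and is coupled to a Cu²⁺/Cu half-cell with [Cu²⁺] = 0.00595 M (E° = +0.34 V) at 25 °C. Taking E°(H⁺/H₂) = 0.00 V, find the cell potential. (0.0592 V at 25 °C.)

The Cu²⁺/Cu couple is the cathode, so E°_cell = 0.34 V; n = 2.
[H⁺] = 10^(−5.35) = 4.5 × 10^-6 M, and Q = [H⁺]^2 / ([Cu²⁺]·P(H₂)) = 1.43 × 10^-9.
E = E° − (0.0592/2) log Q = 0.34 − (0.0592/2)(-8.846) = 0.602 V.

0.60 V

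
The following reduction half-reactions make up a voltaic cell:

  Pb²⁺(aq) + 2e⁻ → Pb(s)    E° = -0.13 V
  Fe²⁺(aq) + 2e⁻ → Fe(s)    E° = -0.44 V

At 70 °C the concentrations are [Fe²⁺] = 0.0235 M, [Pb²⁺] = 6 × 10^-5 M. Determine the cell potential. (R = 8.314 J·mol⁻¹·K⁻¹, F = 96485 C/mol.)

The Pb²⁺/Pb couple has the higher reduction potential and acts as the cathode, so E°_cell = -0.13 − (-0.44) = 0.31 V.
Balancing electrons gives n = 2; the reaction quotient is Q = [Fe²⁺]/[Pb²⁺] = 392.
E = E° − (RT/nF) ln Q = 0.31 − (8.314×343)/(2×96485) × (5.970) = 0.310 − 0.088 = 0.222 V.

0.222 V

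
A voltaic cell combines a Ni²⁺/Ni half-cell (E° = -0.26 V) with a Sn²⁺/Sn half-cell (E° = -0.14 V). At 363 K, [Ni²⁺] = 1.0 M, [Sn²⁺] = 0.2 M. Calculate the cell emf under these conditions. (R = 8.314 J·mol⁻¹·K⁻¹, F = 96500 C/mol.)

The Sn²⁺/Sn couple has the higher reduction potential and acts as the cathode, so E°_cell = -0.14 − (-0.26) = 0.12 V.
Balancing electrons gives n = 2; the reaction quotient is Q = [Ni²⁺]/[Sn²⁺] = 5.00.
E = E° − (RT/nF) ln Q = 0.12 − (8.314×363)/(2×96500) × (1.609) = 0.120 − 0.025 = 0.095 V.

0.095 V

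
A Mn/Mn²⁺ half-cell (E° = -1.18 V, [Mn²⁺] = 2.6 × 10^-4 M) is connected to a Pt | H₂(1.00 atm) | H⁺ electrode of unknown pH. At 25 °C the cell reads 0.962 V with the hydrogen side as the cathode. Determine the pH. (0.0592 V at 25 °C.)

pH = 5.47

E°_cell = 1.18 V and n = 2.
log Q = n(E° − E)/0.0592 = 2×(1.18 − 0.962)/0.0592 = 7.365.
With Q = [Mn²⁺]·P(H₂) / [H⁺]^2, solving for [H⁺] gives log[H⁺] = -5.475, so pH = 5.47.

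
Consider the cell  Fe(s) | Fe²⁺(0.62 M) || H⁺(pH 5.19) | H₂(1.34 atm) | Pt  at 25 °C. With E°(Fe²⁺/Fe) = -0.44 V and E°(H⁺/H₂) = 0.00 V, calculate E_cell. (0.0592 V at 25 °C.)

0.14 V

The hydrogen couple is the cathode, so E°_cell = 0.44 V; n = 2.
[H⁺] = 10^(−5.19) = 6.5 × 10^-6 M, and Q = [Fe²⁺]·P(H₂) / [H⁺]^2 = 1.99 × 10^10.
E = E° − (0.0592/2) log Q = 0.44 − (0.0592/2)(10.299) = 0.135 V.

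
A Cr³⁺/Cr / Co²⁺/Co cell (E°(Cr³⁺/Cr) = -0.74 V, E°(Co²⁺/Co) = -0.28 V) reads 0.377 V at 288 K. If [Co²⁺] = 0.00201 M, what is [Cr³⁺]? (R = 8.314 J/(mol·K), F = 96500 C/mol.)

From the Nernst equation, ln Q = nF(E° − E)/RT = 6×96500×(0.46 − 0.377)/(8.314×288) = 20.070, so Q = 5.21 × 10^8.
With Q = [Cr³⁺]^2/[Co²⁺]^3 and the known concentrations, [Cr³⁺]^2 in the numerator gives [Cr³⁺] = 2.1 M.

2.1 M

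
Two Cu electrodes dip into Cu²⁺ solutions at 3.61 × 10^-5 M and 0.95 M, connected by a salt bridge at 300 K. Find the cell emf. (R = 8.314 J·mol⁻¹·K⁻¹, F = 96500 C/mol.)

0.13 V

Both half-cells are Cu²⁺/Cu, so E°_cell = 0. The concentrated side is the cathode; the cell reaction moves Cu²⁺ from high to low concentration with n = 2.
Q = [Cu²⁺]_dilute/[Cu²⁺]_conc = 3.61 × 10^-5/0.95 = 3.8 × 10^-5.
E = 0 − (RT/nF) ln Q = −((8.314×300)/(2×96500))(-10.178) = 0.1315 V.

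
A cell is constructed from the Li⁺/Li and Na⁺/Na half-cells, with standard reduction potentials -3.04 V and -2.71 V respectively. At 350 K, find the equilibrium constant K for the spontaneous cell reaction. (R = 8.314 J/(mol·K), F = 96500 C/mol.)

E°_cell = -2.71 − (-3.04) = 0.33 V, with n = 1 electron transferred.
At equilibrium E = 0, so the Nernst equation gives ln K = nFE°/RT = (1)(96500)(0.33)/((8.314)(350)) = 10.94.
K = e^10.94 = 5.7 × 10^4.

5.7 × 10^4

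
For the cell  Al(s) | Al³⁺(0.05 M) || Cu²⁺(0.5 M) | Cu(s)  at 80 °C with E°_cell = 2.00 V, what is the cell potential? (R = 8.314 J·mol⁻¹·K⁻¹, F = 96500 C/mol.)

2.02 V

Balancing electrons gives n = 6; the reaction quotient is Q = [Al³⁺]^2/[Cu²⁺]^3 = 0.0200.
E = E° − (RT/nF) ln Q = 2.00 − (8.314×353)/(6×96500) × (-3.912) = 2.000 + 0.020 = 2.020 V.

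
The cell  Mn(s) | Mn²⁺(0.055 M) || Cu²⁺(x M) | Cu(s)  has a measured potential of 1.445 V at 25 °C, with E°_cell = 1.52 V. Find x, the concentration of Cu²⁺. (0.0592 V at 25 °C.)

From the Nernst equation, log Q = n(E° − E)/0.0592 = 2(1.52 − 1.445)/0.0592 = 2.534, so Q = 342.
With Q = [Mn²⁺]/[Cu²⁺] and the known concentrations, [Cu²⁺] in the denominator gives [Cu²⁺] = 1.6 × 10^-4 M.

1.6 × 10^-4 M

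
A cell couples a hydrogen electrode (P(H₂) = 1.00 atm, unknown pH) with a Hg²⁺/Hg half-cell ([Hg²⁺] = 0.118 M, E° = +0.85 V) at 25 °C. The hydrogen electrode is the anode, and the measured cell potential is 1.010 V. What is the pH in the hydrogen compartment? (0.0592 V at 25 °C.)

pH = 3.17

E°_cell = 0.85 V and n = 2.
log Q = n(E° − E)/0.0592 = 2×(0.85 − 1.010)/0.0592 = -5.405.
With Q = [H⁺]^2 / ([Hg²⁺]·P(H₂)), solving for [H⁺] gives log[H⁺] = -3.167, so pH = 3.17.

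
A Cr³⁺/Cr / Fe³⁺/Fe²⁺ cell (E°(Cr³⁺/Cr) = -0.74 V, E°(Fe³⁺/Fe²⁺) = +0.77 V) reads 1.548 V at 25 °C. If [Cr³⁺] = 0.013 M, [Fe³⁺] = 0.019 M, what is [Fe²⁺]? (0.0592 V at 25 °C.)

0.018 M

From the Nernst equation, log Q = n(E° − E)/0.0592 = 3(1.51 − 1.548)/0.0592 = -1.926, so Q = 0.0119.
With Q = [Cr³⁺]·[Fe²⁺]^3/[Fe³⁺]^3 and the known concentrations, [Fe²⁺]^3 in the numerator gives [Fe²⁺] = 0.018 M.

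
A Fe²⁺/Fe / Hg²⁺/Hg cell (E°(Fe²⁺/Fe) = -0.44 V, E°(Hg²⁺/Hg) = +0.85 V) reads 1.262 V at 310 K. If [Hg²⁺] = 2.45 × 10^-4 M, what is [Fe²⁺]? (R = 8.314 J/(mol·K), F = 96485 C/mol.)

From the Nernst equation, ln Q = nF(E° − E)/RT = 2×96485×(1.29 − 1.262)/(8.314×310) = 2.096, so Q = 8.14.
With Q = [Fe²⁺]/[Hg²⁺] and the known concentrations, [Fe²⁺] in the numerator gives [Fe²⁺] = 0.002 M.

0.002 M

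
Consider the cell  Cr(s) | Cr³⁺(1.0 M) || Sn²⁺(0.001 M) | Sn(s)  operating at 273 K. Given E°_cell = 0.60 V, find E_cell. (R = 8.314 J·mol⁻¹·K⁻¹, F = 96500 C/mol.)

0.519 V

Balancing electrons gives n = 6; the reaction quotient is Q = [Cr³⁺]^2/[Sn²⁺]^3 = 1 × 10^9.
E = E° − (RT/nF) ln Q = 0.60 − (8.314×273)/(6×96500) × (20.723) = 0.600 − 0.081 = 0.519 V.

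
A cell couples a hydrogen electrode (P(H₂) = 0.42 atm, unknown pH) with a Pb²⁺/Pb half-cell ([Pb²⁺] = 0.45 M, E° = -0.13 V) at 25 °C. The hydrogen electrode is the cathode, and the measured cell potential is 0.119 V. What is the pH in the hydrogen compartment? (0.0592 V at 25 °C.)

E°_cell = 0.13 V and n = 2.
log Q = n(E° − E)/0.0592 = 2×(0.13 − 0.119)/0.0592 = 0.372.
With Q = [Pb²⁺]·P(H₂) / [H⁺]^2, solving for [H⁺] gives log[H⁺] = -0.548, so pH = 0.55.

pH = 0.55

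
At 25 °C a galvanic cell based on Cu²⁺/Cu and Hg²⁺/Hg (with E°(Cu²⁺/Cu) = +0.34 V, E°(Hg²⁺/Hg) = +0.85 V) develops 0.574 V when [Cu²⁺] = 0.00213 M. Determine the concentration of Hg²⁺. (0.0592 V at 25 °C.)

0.31 M

From the Nernst equation, log Q = n(E° − E)/0.0592 = 2(0.51 − 0.574)/0.0592 = -2.162, so Q = 0.00688.
With Q = [Cu²⁺]/[Hg²⁺] and the known concentrations, [Hg²⁺] in the denominator gives [Hg²⁺] = 0.31 M.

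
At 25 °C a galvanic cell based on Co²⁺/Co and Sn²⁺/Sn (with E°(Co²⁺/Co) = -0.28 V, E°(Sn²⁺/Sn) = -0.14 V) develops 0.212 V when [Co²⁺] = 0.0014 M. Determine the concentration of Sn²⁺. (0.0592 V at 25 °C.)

From the Nernst equation, log Q = n(E° − E)/0.0592 = 2(0.14 − 0.212)/0.0592 = -2.432, so Q = 0.00369.
With Q = [Co²⁺]/[Sn²⁺] and the known concentrations, [Sn²⁺] in the denominator gives [Sn²⁺] = 0.38 M.

0.38 M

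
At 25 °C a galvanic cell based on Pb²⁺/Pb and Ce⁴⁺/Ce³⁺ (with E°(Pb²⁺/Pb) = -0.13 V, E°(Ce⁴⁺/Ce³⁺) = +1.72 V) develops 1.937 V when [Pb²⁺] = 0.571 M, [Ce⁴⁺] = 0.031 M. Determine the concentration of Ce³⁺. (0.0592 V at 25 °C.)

0.0014 M

From the Nernst equation, log Q = n(E° − E)/0.0592 = 2(1.85 − 1.937)/0.0592 = -2.939, so Q = 0.00115.
With Q = [Pb²⁺]·[Ce³⁺]^2/[Ce⁴⁺]^2 and the known concentrations, [Ce³⁺]^2 in the numerator gives [Ce³⁺] = 0.0014 M.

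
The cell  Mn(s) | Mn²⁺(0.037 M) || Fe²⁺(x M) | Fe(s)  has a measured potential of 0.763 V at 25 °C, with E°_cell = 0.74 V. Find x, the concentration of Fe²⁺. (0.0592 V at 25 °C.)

0.22 M

From the Nernst equation, log Q = n(E° − E)/0.0592 = 2(0.74 − 0.763)/0.0592 = -0.777, so Q = 0.167.
With Q = [Mn²⁺]/[Fe²⁺] and the known concentrations, [Fe²⁺] in the denominator gives [Fe²⁺] = 0.22 M.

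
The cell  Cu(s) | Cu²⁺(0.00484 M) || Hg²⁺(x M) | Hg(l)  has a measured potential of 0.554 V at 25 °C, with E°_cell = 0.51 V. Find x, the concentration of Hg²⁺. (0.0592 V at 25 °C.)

0.15 M

From the Nernst equation, log Q = n(E° − E)/0.0592 = 2(0.51 − 0.554)/0.0592 = -1.486, so Q = 0.0326.
With Q = [Cu²⁺]/[Hg²⁺] and the known concentrations, [Hg²⁺] in the denominator gives [Hg²⁺] = 0.15 M.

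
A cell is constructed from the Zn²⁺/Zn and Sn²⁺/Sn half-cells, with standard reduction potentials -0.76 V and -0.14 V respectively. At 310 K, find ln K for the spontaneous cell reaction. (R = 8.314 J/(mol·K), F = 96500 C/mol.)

ln K = 46.4

E°_cell = -0.14 − (-0.76) = 0.62 V, with n = 2 electrons transferred.
At equilibrium E = 0, so the Nernst equation gives ln K = nFE°/RT = (2)(96500)(0.62)/((8.314)(310)) = 46.43.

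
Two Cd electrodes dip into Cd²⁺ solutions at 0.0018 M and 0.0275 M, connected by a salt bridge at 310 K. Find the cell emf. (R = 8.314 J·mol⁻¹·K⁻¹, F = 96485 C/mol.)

0.036 V

Both half-cells are Cd²⁺/Cd, so E°_cell = 0. The concentrated side is the cathode; the cell reaction moves Cd²⁺ from high to low concentration with n = 2.
Q = [Cd²⁺]_dilute/[Cd²⁺]_conc = 0.0018/0.0275 = 0.0655.
E = 0 − (RT/nF) ln Q = −((8.314×310)/(2×96485))(-2.726) = 0.0364 V.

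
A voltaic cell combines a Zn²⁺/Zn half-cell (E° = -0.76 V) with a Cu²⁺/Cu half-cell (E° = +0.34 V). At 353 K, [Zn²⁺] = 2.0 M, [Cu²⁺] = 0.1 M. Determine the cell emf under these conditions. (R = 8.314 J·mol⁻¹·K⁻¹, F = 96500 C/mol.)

The Cu²⁺/Cu couple has the higher reduction potential and acts as the cathode, so E°_cell = +0.34 − (-0.76) = 1.10 V.
Balancing electrons gives n = 2; the reaction quotient is Q = [Zn²⁺]/[Cu²⁺] = 20.0.
E = E° − (RT/nF) ln Q = 1.10 − (8.314×353)/(2×96500) × (2.996) = 1.100 − 0.046 = 1.054 V.

1.05 V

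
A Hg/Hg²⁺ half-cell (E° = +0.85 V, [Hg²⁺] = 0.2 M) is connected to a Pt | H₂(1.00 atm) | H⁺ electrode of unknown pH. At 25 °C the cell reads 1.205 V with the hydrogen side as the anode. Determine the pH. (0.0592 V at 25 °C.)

E°_cell = 0.85 V and n = 2.
log Q = n(E° − E)/0.0592 = 2×(0.85 − 1.205)/0.0592 = -11.993.
With Q = [H⁺]^2 / ([Hg²⁺]·P(H₂)), solving for [H⁺] gives log[H⁺] = -6.346, so pH = 6.35.

pH = 6.35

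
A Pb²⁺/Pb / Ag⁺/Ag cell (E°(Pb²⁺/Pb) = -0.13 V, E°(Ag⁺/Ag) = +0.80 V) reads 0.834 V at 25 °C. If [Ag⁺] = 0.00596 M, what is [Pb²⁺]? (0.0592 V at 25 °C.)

0.062 M

From the Nernst equation, log Q = n(E° − E)/0.0592 = 2(0.93 − 0.834)/0.0592 = 3.243, so Q = 1750.
With Q = [Pb²⁺]/[Ag⁺]^2 and the known concentrations, [Pb²⁺] in the numerator gives [Pb²⁺] = 0.062 M.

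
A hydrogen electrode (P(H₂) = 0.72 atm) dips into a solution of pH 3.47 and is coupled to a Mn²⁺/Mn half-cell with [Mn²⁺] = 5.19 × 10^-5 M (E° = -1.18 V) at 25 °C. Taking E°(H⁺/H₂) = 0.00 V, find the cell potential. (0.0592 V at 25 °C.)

1.11 V

The hydrogen couple is the cathode, so E°_cell = 1.18 V; n = 2.
[H⁺] = 10^(−3.47) = 3.4 × 10^-4 M, and Q = [Mn²⁺]·P(H₂) / [H⁺]^2 = 325.
E = E° − (0.0592/2) log Q = 1.18 − (0.0592/2)(2.512) = 1.106 V.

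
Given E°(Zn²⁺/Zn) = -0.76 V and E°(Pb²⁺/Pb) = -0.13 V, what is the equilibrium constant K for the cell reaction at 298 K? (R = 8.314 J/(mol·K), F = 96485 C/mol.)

E°_cell = -0.13 − (-0.76) = 0.63 V, with n = 2 electrons transferred.
At equilibrium E = 0, so the Nernst equation gives ln K = nFE°/RT = (2)(96485)(0.63)/((8.314)(298)) = 49.07.
K = e^49.07 = 2 × 10^21.

2 × 10^21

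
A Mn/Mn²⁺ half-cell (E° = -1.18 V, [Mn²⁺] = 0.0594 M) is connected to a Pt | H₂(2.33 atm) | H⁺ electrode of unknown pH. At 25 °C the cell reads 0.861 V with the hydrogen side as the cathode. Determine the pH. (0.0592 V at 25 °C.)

E°_cell = 1.18 V and n = 2.
log Q = n(E° − E)/0.0592 = 2×(1.18 − 0.861)/0.0592 = 10.777.
With Q = [Mn²⁺]·P(H₂) / [H⁺]^2, solving for [H⁺] gives log[H⁺] = -5.818, so pH = 5.82.

pH = 5.82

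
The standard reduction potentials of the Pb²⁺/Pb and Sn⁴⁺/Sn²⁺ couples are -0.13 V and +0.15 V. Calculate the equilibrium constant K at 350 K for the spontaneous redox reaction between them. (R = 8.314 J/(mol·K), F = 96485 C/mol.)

1.2 × 10^8

E°_cell = +0.15 − (-0.13) = 0.28 V, with n = 2 electrons transferred.
At equilibrium E = 0, so the Nernst equation gives ln K = nFE°/RT = (2)(96485)(0.28)/((8.314)(350)) = 18.57.
K = e^18.57 = 1.2 × 10^8.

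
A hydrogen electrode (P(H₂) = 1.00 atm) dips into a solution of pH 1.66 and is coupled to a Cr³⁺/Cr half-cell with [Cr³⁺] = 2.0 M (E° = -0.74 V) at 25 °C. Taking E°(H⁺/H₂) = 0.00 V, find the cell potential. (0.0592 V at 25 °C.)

0.64 V

The hydrogen couple is the cathode, so E°_cell = 0.74 V; n = 6.
[H⁺] = 10^(−1.66) = 0.022 M, and Q = [Cr³⁺]^2·P(H₂)^3 / [H⁺]^6 = 3.65 × 10^10.
E = E° − (0.0592/6) log Q = 0.74 − (0.0592/6)(10.562) = 0.636 V.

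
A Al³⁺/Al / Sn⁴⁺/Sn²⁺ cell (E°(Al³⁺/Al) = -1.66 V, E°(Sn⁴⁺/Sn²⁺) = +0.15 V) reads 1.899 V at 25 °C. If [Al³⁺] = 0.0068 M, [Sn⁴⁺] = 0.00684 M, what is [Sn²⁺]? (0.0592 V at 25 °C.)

From the Nernst equation, log Q = n(E° − E)/0.0592 = 6(1.81 − 1.899)/0.0592 = -9.020, so Q = 9.54 × 10^-10.
With Q = [Al³⁺]^2·[Sn²⁺]^3/[Sn⁴⁺]^3 and the known concentrations, [Sn²⁺]^3 in the numerator gives [Sn²⁺] = 1.9 × 10^-4 M.

1.9 × 10^-4 M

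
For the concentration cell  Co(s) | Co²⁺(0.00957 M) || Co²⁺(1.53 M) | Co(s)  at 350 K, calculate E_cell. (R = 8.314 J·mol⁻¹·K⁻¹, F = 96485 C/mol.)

0.077 V

Both half-cells are Co²⁺/Co, so E°_cell = 0. The concentrated side is the cathode; the cell reaction moves Co²⁺ from high to low concentration with n = 2.
Q = [Co²⁺]_dilute/[Co²⁺]_conc = 0.00957/1.53 = 0.00625.
E = 0 − (RT/nF) ln Q = −((8.314×350)/(2×96485))(-5.074) = 0.0765 V.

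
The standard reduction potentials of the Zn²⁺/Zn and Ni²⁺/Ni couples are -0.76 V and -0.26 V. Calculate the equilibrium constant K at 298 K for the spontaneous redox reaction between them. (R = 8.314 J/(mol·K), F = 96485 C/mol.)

8.2 × 10^16

E°_cell = -0.26 − (-0.76) = 0.50 V, with n = 2 electrons transferred.
At equilibrium E = 0, so the Nernst equation gives ln K = nFE°/RT = (2)(96485)(0.50)/((8.314)(298)) = 38.94.
K = e^38.94 = 8.2 × 10^16.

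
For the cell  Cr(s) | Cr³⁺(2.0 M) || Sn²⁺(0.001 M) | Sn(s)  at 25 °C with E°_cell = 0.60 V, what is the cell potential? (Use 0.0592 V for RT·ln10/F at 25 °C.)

Balancing electrons gives n = 6; the reaction quotient is Q = [Cr³⁺]^2/[Sn²⁺]^3 = 4 × 10^9.
At 25 °C, E = E° − (0.0592/n) log Q = 0.60 − (0.0592/6)(9.602) = 0.600 − 0.095 = 0.505 V.

0.505 V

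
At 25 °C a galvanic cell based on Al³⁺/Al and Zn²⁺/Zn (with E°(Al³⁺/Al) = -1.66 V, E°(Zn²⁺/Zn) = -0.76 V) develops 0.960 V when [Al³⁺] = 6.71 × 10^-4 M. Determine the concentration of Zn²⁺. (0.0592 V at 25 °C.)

0.82 M

From the Nernst equation, log Q = n(E° − E)/0.0592 = 6(0.90 − 0.960)/0.0592 = -6.081, so Q = 8.3 × 10^-7.
With Q = [Al³⁺]^2/[Zn²⁺]^3 and the known concentrations, [Zn²⁺]^3 in the denominator gives [Zn²⁺] = 0.82 M.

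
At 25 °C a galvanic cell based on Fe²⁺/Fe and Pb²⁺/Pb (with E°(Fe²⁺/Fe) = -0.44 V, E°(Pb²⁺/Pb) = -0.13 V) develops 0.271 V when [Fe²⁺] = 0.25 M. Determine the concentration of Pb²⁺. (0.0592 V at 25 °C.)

From the Nernst equation, log Q = n(E° − E)/0.0592 = 2(0.31 − 0.271)/0.0592 = 1.318, so Q = 20.8.
With Q = [Fe²⁺]/[Pb²⁺] and the known concentrations, [Pb²⁺] in the denominator gives [Pb²⁺] = 0.012 M.

0.012 M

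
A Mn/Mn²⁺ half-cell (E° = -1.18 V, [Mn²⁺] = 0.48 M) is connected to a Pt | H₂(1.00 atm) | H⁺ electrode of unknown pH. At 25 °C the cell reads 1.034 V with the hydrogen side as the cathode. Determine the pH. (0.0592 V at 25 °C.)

E°_cell = 1.18 V and n = 2.
log Q = n(E° − E)/0.0592 = 2×(1.18 − 1.034)/0.0592 = 4.932.
With Q = [Mn²⁺]·P(H₂) / [H⁺]^2, solving for [H⁺] gives log[H⁺] = -2.626, so pH = 2.63.

pH = 2.63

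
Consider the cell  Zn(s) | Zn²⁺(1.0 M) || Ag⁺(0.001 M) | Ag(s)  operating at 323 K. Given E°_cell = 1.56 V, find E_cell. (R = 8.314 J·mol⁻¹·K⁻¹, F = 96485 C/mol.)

1.37 V

Balancing electrons gives n = 2; the reaction quotient is Q = [Zn²⁺]/[Ag⁺]^2 = 1 × 10^6.
E = E° − (RT/nF) ln Q = 1.56 − (8.314×323)/(2×96485) × (13.816) = 1.560 − 0.192 = 1.368 V.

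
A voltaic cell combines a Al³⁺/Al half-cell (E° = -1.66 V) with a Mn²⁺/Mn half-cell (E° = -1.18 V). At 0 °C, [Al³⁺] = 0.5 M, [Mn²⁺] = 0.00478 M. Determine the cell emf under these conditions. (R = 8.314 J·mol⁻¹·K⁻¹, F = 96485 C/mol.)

0.423 V

The Mn²⁺/Mn couple has the higher reduction potential and acts as the cathode, so E°_cell = -1.18 − (-1.66) = 0.48 V.
Balancing electrons gives n = 6; the reaction quotient is Q = [Al³⁺]^2/[Mn²⁺]^3 = 2.29 × 10^6.
E = E° − (RT/nF) ln Q = 0.48 − (8.314×273)/(6×96485) × (14.644) = 0.480 − 0.057 = 0.423 V.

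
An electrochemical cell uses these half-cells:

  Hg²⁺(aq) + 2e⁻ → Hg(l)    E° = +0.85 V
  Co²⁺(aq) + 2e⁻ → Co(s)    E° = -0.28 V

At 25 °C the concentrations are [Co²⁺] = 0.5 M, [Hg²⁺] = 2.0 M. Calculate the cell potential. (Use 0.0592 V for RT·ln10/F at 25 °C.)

1.15 V

The Hg²⁺/Hg couple has the higher reduction potential and acts as the cathode, so E°_cell = +0.85 − (-0.28) = 1.13 V.
Balancing electrons gives n = 2; the reaction quotient is Q = [Co²⁺]/[Hg²⁺] = 0.250.
At 25 °C, E = E° − (0.0592/n) log Q = 1.13 − (0.0592/2)(-0.602) = 1.130 + 0.018 = 1.148 V.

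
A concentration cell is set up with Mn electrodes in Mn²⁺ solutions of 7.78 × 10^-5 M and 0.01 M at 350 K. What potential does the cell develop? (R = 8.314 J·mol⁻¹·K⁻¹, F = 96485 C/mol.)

0.073 V

Both half-cells are Mn²⁺/Mn, so E°_cell = 0. The concentrated side is the cathode; the cell reaction moves Mn²⁺ from high to low concentration with n = 2.
Q = [Mn²⁺]_dilute/[Mn²⁺]_conc = 7.78 × 10^-5/0.01 = 0.00778.
E = 0 − (RT/nF) ln Q = −((8.314×350)/(2×96485))(-4.856) = 0.0732 V.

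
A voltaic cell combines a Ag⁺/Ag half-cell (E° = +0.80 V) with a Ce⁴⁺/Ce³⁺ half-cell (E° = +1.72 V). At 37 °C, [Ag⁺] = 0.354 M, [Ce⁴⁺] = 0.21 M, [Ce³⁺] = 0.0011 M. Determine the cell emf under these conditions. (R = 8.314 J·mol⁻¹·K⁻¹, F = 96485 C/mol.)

1.09 V

The Ce⁴⁺/Ce³⁺ couple has the higher reduction potential and acts as the cathode, so E°_cell = +1.72 − (+0.80) = 0.92 V.
Balancing electrons gives n = 1; the reaction quotient is Q = [Ag⁺]·[Ce³⁺]/[Ce⁴⁺] = 0.00185.
E = E° − (RT/nF) ln Q = 0.92 − (8.314×310)/(1×96485) × (-6.290) = 0.920 + 0.168 = 1.088 V.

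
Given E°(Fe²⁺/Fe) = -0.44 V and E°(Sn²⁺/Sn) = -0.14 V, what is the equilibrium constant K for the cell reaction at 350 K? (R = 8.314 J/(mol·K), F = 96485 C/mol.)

E°_cell = -0.14 − (-0.44) = 0.30 V, with n = 2 electrons transferred.
At equilibrium E = 0, so the Nernst equation gives ln K = nFE°/RT = (2)(96485)(0.30)/((8.314)(350)) = 19.89.
K = e^19.89 = 4.4 × 10^8.

4.4 × 10^8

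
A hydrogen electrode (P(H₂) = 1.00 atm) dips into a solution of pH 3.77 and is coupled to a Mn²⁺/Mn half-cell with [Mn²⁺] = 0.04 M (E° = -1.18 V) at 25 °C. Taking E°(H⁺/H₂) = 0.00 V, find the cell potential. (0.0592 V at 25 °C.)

The hydrogen couple is the cathode, so E°_cell = 1.18 V; n = 2.
[H⁺] = 10^(−3.77) = 1.7 × 10^-4 M, and Q = [Mn²⁺]·P(H₂) / [H⁺]^2 = 1.39 × 10^6.
E = E° − (0.0592/2) log Q = 1.18 − (0.0592/2)(6.142) = 0.998 V.

1.00 V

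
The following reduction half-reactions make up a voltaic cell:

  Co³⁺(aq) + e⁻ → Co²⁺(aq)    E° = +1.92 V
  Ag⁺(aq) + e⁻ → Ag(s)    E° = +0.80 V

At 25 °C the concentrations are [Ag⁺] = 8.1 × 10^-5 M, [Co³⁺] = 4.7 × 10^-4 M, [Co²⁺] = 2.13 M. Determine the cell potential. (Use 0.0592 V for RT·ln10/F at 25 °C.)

1.15 V

The Co³⁺/Co²⁺ couple has the higher reduction potential and acts as the cathode, so E°_cell = +1.92 − (+0.80) = 1.12 V.
Balancing electrons gives n = 1; the reaction quotient is Q = [Ag⁺]·[Co²⁺]/[Co³⁺] = 0.367.
At 25 °C, E = E° − (0.0592/n) log Q = 1.12 − (0.0592/1)(-0.435) = 1.120 + 0.026 = 1.146 V.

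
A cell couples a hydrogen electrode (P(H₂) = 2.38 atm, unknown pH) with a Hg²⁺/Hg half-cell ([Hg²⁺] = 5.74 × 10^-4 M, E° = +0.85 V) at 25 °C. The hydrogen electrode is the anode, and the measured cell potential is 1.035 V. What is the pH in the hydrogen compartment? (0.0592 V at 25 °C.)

E°_cell = 0.85 V and n = 2.
log Q = n(E° − E)/0.0592 = 2×(0.85 − 1.035)/0.0592 = -6.250.
With Q = [H⁺]^2 / ([Hg²⁺]·P(H₂)), solving for [H⁺] gives log[H⁺] = -4.557, so pH = 4.56.

pH = 4.56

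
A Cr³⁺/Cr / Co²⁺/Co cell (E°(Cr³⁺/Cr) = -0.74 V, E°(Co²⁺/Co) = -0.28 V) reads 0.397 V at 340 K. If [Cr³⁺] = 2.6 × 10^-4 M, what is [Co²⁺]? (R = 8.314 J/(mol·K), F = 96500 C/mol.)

5.5 × 10^-5 M

From the Nernst equation, ln Q = nF(E° − E)/RT = 6×96500×(0.46 − 0.397)/(8.314×340) = 12.904, so Q = 4.02 × 10^5.
With Q = [Cr³⁺]^2/[Co²⁺]^3 and the known concentrations, [Co²⁺]^3 in the denominator gives [Co²⁺] = 5.5 × 10^-5 M.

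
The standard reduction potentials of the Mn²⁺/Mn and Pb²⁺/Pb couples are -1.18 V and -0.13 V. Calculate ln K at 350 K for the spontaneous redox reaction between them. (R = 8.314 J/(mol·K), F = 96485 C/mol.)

E°_cell = -0.13 − (-1.18) = 1.05 V, with n = 2 electrons transferred.
At equilibrium E = 0, so the Nernst equation gives ln K = nFE°/RT = (2)(96485)(1.05)/((8.314)(350)) = 69.63.

ln K = 69.6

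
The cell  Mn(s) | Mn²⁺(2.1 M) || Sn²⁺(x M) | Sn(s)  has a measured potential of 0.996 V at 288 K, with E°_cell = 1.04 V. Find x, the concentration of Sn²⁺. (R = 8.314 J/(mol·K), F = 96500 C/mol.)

From the Nernst equation, ln Q = nF(E° − E)/RT = 2×96500×(1.04 − 0.996)/(8.314×288) = 3.547, so Q = 34.7.
With Q = [Mn²⁺]/[Sn²⁺] and the known concentrations, [Sn²⁺] in the denominator gives [Sn²⁺] = 0.061 M.

0.061 M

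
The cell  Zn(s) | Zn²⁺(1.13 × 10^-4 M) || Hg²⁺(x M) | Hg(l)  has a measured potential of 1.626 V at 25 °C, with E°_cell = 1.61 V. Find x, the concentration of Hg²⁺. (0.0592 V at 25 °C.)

From the Nernst equation, log Q = n(E° − E)/0.0592 = 2(1.61 − 1.626)/0.0592 = -0.541, so Q = 0.288.
With Q = [Zn²⁺]/[Hg²⁺] and the known concentrations, [Hg²⁺] in the denominator gives [Hg²⁺] = 3.9 × 10^-4 M.

3.9 × 10^-4 M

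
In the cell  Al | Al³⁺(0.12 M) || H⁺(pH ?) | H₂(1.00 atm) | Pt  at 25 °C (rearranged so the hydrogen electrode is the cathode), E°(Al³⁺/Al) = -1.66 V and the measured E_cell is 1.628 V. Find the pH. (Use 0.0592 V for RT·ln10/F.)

pH = 0.85

E°_cell = 1.66 V and n = 6.
log Q = n(E° − E)/0.0592 = 6×(1.66 − 1.628)/0.0592 = 3.243.
With Q = [Al³⁺]^2·P(H₂)^3 / [H⁺]^6, solving for [H⁺] gives log[H⁺] = -0.847, so pH = 0.85.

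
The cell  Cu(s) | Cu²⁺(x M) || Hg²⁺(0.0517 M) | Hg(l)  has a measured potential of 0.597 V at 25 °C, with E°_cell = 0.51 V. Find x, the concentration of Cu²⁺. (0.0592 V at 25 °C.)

5.9 × 10^-5 M

From the Nernst equation, log Q = n(E° − E)/0.0592 = 2(0.51 − 0.597)/0.0592 = -2.939, so Q = 0.00115.
With Q = [Cu²⁺]/[Hg²⁺] and the known concentrations, [Cu²⁺] in the numerator gives [Cu²⁺] = 5.9 × 10^-5 M.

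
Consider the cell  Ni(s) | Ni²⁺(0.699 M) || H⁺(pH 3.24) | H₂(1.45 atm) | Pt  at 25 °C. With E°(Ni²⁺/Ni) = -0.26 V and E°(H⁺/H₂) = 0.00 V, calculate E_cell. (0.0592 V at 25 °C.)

The hydrogen couple is the cathode, so E°_cell = 0.26 V; n = 2.
[H⁺] = 10^(−3.24) = 5.8 × 10^-4 M, and Q = [Ni²⁺]·P(H₂) / [H⁺]^2 = 3.06 × 10^6.
E = E° − (0.0592/2) log Q = 0.26 − (0.0592/2)(6.486) = 0.068 V.

0.068 V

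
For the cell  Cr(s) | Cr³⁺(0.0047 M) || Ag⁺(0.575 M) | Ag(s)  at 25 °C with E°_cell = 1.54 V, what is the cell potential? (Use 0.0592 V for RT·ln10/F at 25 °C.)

1.57 V

Balancing electrons gives n = 3; the reaction quotient is Q = [Cr³⁺]/[Ag⁺]^3 = 0.0247.
At 25 °C, E = E° − (0.0592/n) log Q = 1.54 − (0.0592/3)(-1.607) = 1.540 + 0.032 = 1.572 V.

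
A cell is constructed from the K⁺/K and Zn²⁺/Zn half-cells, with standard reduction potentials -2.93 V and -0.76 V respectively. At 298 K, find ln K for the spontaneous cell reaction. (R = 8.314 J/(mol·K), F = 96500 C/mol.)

E°_cell = -0.76 − (-2.93) = 2.17 V, with n = 2 electrons transferred.
At equilibrium E = 0, so the Nernst equation gives ln K = nFE°/RT = (2)(96500)(2.17)/((8.314)(298)) = 169.04.

ln K = 169.0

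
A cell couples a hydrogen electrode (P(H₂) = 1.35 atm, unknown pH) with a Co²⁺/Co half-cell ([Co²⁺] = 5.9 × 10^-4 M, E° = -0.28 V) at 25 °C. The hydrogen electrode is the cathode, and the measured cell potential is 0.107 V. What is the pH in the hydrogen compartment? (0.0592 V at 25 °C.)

E°_cell = 0.28 V and n = 2.
log Q = n(E° − E)/0.0592 = 2×(0.28 − 0.107)/0.0592 = 5.845.
With Q = [Co²⁺]·P(H₂) / [H⁺]^2, solving for [H⁺] gives log[H⁺] = -4.472, so pH = 4.47.

pH = 4.47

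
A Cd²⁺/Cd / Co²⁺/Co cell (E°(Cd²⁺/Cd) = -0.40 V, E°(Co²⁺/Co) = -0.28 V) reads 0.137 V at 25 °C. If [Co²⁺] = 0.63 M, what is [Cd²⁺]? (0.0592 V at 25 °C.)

From the Nernst equation, log Q = n(E° − E)/0.0592 = 2(0.12 − 0.137)/0.0592 = -0.574, so Q = 0.266.
With Q = [Cd²⁺]/[Co²⁺] and the known concentrations, [Cd²⁺] in the numerator gives [Cd²⁺] = 0.17 M.

0.17 M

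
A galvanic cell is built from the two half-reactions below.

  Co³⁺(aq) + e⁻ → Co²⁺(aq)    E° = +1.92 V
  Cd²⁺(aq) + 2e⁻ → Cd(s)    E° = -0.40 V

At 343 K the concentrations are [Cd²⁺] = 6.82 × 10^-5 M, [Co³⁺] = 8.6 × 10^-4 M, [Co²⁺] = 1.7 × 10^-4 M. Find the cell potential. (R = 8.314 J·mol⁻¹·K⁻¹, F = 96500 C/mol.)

2.51 V

The Co³⁺/Co²⁺ couple has the higher reduction potential and acts as the cathode, so E°_cell = +1.92 − (-0.40) = 2.32 V.
Balancing electrons gives n = 2; the reaction quotient is Q = [Cd²⁺]·[Co²⁺]^2/[Co³⁺]^2 = 2.66 × 10^-6.
E = E° − (RT/nF) ln Q = 2.32 − (8.314×343)/(2×96500) × (-12.835) = 2.320 + 0.190 = 2.510 V.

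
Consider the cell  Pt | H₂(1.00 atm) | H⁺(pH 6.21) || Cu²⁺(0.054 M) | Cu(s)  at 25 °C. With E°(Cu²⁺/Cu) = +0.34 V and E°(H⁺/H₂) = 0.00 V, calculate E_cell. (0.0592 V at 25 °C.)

0.67 V

The Cu²⁺/Cu couple is the cathode, so E°_cell = 0.34 V; n = 2.
[H⁺] = 10^(−6.21) = 6.2 × 10^-7 M, and Q = [H⁺]^2 / ([Cu²⁺]·P(H₂)) = 7.04 × 10^-12.
E = E° − (0.0592/2) log Q = 0.34 − (0.0592/2)(-11.152) = 0.670 V.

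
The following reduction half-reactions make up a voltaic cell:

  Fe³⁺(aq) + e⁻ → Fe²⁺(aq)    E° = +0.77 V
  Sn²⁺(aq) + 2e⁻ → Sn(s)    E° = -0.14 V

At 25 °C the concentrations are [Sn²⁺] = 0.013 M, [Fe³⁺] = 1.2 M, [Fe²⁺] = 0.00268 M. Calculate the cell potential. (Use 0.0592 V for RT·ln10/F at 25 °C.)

The Fe³⁺/Fe²⁺ couple has the higher reduction potential and acts as the cathode, so E°_cell = +0.77 − (-0.14) = 0.91 V.
Balancing electrons gives n = 2; the reaction quotient is Q = [Sn²⁺]·[Fe²⁺]^2/[Fe³⁺]^2 = 6.48 × 10^-8.
At 25 °C, E = E° − (0.0592/n) log Q = 0.91 − (0.0592/2)(-7.188) = 0.910 + 0.213 = 1.123 V.

1.12 V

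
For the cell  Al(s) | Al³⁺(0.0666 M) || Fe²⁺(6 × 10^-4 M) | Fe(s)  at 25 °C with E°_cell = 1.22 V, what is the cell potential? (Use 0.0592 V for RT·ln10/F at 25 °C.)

1.15 V

Balancing electrons gives n = 6; the reaction quotient is Q = [Al³⁺]^2/[Fe²⁺]^3 = 2.05 × 10^7.
At 25 °C, E = E° − (0.0592/n) log Q = 1.22 − (0.0592/6)(7.312) = 1.220 − 0.072 = 1.148 V.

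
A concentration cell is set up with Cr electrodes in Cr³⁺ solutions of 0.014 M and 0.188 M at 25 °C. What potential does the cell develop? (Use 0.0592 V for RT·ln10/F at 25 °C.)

Both half-cells are Cr³⁺/Cr, so E°_cell = 0. The concentrated side is the cathode; the cell reaction moves Cr³⁺ from high to low concentration with n = 3.
Q = [Cr³⁺]_dilute/[Cr³⁺]_conc = 0.014/0.188 = 0.0745.
E = 0 − (0.0592/3) log Q = −(0.0592/3)(-1.128) = 0.0223 V.

0.022 V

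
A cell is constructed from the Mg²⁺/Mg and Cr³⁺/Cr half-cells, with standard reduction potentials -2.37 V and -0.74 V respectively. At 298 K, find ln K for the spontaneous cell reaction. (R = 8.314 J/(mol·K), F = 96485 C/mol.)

ln K = 380.9

E°_cell = -0.74 − (-2.37) = 1.63 V, with n = 6 electrons transferred.
At equilibrium E = 0, so the Nernst equation gives ln K = nFE°/RT = (6)(96485)(1.63)/((8.314)(298)) = 380.87.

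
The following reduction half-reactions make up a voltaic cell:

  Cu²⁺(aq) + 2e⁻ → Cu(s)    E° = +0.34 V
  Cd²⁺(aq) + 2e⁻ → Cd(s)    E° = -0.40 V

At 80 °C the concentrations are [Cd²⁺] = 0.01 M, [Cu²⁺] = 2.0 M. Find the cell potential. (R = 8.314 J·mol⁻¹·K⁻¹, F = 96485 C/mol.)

The Cu²⁺/Cu couple has the higher reduction potential and acts as the cathode, so E°_cell = +0.34 − (-0.40) = 0.74 V.
Balancing electrons gives n = 2; the reaction quotient is Q = [Cd²⁺]/[Cu²⁺] = 0.00500.
E = E° − (RT/nF) ln Q = 0.74 − (8.314×353)/(2×96485) × (-5.298) = 0.740 + 0.081 = 0.821 V.

0.821 V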